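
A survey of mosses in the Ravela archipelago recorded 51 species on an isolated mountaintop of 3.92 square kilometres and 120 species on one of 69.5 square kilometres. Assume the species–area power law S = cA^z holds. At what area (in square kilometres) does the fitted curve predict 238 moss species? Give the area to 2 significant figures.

z = ln(120/51) / ln(69.5/3.92) = 0.8557 / 2.8752 = 0.2976
c = 51 / 3.92^0.2976 = 51 / 1.502 = 33.96
A = (238/33.96)^(1/0.2976) ⇒ ln A = ln(7.008)/0.2976 = 6.5423
A = e^6.5423 ≈ 693.9 square kilometres

690 square kilometres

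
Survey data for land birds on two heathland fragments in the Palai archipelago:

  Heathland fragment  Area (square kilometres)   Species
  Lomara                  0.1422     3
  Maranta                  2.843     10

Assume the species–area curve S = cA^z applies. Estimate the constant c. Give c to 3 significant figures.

z = ln(S₂/S₁) / ln(A₂/A₁) = ln(10/3) / ln(2.843/0.1422) = 1.2040 / 2.9954 = 0.4019
c = S₁ / A₁^z = 3 / 0.1422^0.4019 = 3 / 0.4566 = 6.571

6.57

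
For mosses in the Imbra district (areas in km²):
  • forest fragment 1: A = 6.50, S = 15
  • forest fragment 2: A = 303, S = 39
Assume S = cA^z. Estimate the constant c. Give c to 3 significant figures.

9.42

z = ln(S₂/S₁) / ln(A₂/A₁) = ln(39/15) / ln(303/6.5) = 0.9555 / 3.8419 = 0.2487
c = S₁ / A₁^z = 15 / 6.5^0.2487 = 15 / 1.593 = 9.417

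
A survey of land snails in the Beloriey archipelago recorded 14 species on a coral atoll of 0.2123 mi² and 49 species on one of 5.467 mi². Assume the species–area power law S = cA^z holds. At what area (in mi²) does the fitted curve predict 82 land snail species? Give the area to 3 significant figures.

z = ln(49/14) / ln(5.467/0.2123) = 1.2528 / 3.2485 = 0.3856
c = 14 / 0.2123^0.3856 = 14 / 0.5501 = 25.45
A = (82/25.45)^(1/0.3856) ⇒ ln A = ln(3.222)/0.3856 = 3.0339
A = e^3.0339 ≈ 20.78 mi²

20.8 mi²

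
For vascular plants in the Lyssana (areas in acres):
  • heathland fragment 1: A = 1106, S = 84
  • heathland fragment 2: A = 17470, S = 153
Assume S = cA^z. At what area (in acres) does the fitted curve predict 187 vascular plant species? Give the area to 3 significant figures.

z = ln(153/84) / ln(17470/1106) = 0.5996 / 2.7597 = 0.2173
c = 84 / 1106^0.2173 = 84 / 4.585 = 18.32
A = (187/18.32)^(1/0.2173) ⇒ ln A = ln(10.21)/0.2173 = 10.6918
A = e^10.6918 ≈ 43995 acres

44000 acres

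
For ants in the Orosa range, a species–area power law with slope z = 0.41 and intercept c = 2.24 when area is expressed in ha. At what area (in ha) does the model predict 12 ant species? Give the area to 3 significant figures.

12 = 2.24 × A^0.41  ⇒  A^0.41 = 12/2.24 = 5.357
ln A = ln(5.357) / 0.41 = 1.6784 / 0.41 = 4.0937
A = e^4.0937 ≈ 59.96 ha

60.0 ha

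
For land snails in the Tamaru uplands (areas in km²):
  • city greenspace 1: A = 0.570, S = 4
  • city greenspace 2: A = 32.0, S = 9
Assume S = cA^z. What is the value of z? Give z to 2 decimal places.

0.20

Taking logs: ln S = ln c + z ln A, so z = (ln S₂ − ln S₁)/(ln A₂ − ln A₁).
z = ln(9/4) / ln(32/0.57) = ln(2.25) / ln(56.14) = 0.8109 / 4.0279 = 0.2013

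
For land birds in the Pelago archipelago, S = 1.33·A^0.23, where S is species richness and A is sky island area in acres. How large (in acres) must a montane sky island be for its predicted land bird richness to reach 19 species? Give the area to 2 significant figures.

19 = 1.33 × A^0.23  ⇒  A^0.23 = 19/1.33 = 14.29
ln A = ln(14.29) / 0.23 = 2.6593 / 0.23 = 11.5620
A = e^11.5620 ≈ 105030 acres

110000 acres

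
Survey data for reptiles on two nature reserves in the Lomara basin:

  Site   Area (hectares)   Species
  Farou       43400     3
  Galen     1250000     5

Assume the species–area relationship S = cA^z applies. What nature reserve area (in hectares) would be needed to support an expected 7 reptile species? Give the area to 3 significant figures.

z = ln(5/3) / ln(1250000/43400) = 0.5108 / 3.3604 = 0.1520
c = 3 / 43400^0.1520 = 3 / 5.069 = 0.5918
A = (7/0.5918)^(1/0.1520) ⇒ ln A = ln(11.83)/0.1520 = 16.2521
A = e^16.2521 ≈ 11434195 hectares

11400000 hectares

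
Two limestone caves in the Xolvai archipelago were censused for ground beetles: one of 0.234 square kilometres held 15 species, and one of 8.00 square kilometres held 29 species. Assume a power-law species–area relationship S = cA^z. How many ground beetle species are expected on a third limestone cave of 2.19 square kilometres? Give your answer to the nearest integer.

z = ln(29/15) / ln(8/0.234) = 0.6592 / 3.5319 = 0.1867
c = 15 / 0.234^0.1867 = 15 / 0.7625 = 19.67
S₃ = 19.67 × 2.19^0.1867 = 19.67 × 1.158 ≈ 22.77

23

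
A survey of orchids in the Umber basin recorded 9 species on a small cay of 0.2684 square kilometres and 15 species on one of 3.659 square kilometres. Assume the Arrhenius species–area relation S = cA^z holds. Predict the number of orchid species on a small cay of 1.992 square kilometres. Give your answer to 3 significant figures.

13.3

z = ln(15/9) / ln(3.659/0.2684) = 0.5108 / 2.6125 = 0.1955
c = 9 / 0.2684^0.1955 = 9 / 0.7732 = 11.64
S₃ = 11.64 × 1.992^0.1955 = 11.64 × 1.144 ≈ 13.32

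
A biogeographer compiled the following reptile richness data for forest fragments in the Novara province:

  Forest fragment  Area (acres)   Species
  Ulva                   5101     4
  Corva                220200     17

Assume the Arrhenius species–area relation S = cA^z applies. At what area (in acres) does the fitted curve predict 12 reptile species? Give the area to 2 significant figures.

z = ln(17/4) / ln(220200/5101) = 1.4469 / 3.7651 = 0.3843
c = 4 / 5101^0.3843 = 4 / 26.6 = 0.1504
A = (12/0.1504)^(1/0.3843) ⇒ ln A = ln(79.79)/0.3843 = 11.3959
A = e^11.3959 ≈ 88960 acres

89000 acres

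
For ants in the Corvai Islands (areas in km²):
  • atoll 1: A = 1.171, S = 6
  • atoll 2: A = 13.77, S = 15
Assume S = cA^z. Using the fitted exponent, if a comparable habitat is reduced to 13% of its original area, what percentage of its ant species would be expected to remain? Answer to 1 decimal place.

46.8%

z = ln(15/6) / ln(13.77/1.171) = 0.9163 / 2.4646 = 0.3718
S_new/S_old = (A_new/A_old)^z = 0.13^0.3718 = exp(0.3718 × -2.0402) = 0.4684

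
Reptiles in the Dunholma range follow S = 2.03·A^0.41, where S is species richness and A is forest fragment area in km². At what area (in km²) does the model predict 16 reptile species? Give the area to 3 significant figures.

154 km²

16 = 2.03 × A^0.41  ⇒  A^0.41 = 16/2.03 = 7.882
ln A = ln(7.882) / 0.41 = 2.0646 / 0.41 = 5.0355
A = e^5.0355 ≈ 153.8 km²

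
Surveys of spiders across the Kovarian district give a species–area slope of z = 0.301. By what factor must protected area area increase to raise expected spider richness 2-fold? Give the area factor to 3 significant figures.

10.0

(A₂/A₁)^0.301 = 2, so A₂/A₁ = 2^(1/0.301) = 2^3.322
ln(A₂/A₁) = ln 2 / 0.301 = 0.6931 / 0.301 = 2.3028
A₂/A₁ = e^2.3028 ≈ 10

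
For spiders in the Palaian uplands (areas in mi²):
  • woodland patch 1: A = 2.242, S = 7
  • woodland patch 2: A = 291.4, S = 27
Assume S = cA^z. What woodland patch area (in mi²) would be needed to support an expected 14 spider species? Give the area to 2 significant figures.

z = ln(27/7) / ln(291.4/2.242) = 1.3499 / 4.8673 = 0.2773
c = 7 / 2.242^0.2773 = 7 / 1.251 = 5.596
A = (14/5.596)^(1/0.2773) ⇒ ln A = ln(2.502)/0.2773 = 3.3066
A = e^3.3066 ≈ 27.29 mi²

27 mi²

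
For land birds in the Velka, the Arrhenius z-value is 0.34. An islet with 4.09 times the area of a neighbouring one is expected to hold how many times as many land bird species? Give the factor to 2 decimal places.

1.61

S₂/S₁ = (A₂/A₁)^z = 4.09^0.34
ln(S₂/S₁) = 0.34 × ln 4.09 = 0.34 × 1.4085 = 0.4789
S₂/S₁ = e^0.4789 ≈ 1.614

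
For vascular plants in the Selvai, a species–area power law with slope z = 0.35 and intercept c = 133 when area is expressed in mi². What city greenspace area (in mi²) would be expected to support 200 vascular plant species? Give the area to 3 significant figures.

3.21 mi²

200 = 133 × A^0.35  ⇒  A^0.35 = 200/133 = 1.504
ln A = ln(1.504) / 0.35 = 0.4080 / 0.35 = 1.1656
A = e^1.1656 ≈ 3.208 mi²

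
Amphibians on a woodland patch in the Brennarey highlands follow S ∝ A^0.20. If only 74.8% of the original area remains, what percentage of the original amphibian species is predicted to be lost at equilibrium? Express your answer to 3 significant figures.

5.64%

S_new/S_old = (A_new/A_old)^z = 0.748^0.2
= exp(0.2 × ln 0.748) = exp(0.2 × -0.2904) = exp(-0.0581) ≈ 0.9436
Fraction lost = 1 − 0.9436 = 0.05642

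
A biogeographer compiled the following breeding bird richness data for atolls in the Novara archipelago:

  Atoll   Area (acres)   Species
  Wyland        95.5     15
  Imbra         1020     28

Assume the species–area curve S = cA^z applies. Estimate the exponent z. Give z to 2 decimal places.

Taking logs: ln S = ln c + z ln A, so z = (ln S₂ − ln S₁)/(ln A₂ − ln A₁).
z = ln(28/15) / ln(1020/95.5) = ln(1.867) / ln(10.68) = 0.6242 / 2.3684 = 0.2635

0.26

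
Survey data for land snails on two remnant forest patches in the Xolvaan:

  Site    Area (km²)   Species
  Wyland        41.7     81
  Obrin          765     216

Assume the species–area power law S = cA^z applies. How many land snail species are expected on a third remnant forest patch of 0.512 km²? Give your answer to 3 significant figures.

18.4

z = ln(216/81) / ln(765/41.7) = 0.9808 / 2.9094 = 0.3371
c = 81 / 41.7^0.3371 = 81 / 3.517 = 23.03
S₃ = 23.03 × 0.512^0.3371 = 23.03 × 0.798 ≈ 18.38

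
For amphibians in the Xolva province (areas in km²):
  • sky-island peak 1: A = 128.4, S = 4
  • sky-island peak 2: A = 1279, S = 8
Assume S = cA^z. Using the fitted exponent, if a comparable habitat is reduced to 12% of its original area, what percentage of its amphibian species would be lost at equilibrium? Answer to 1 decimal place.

z = ln(8/4) / ln(1279/128.4) = 0.6931 / 2.2987 = 0.3015
S_new/S_old = (A_new/A_old)^z = 0.12^0.3015 = exp(0.3015 × -2.1203) = 0.5276
Fraction lost = 1 − 0.5276 = 0.4724

47.2%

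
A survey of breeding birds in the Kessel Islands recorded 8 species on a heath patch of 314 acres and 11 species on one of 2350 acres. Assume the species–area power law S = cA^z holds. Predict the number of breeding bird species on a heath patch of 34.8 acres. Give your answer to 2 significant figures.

5.6

z = ln(11/8) / ln(2350/314) = 0.3185 / 2.0128 = 0.1582
c = 8 / 314^0.1582 = 8 / 2.483 = 3.221
S₃ = 3.221 × 34.8^0.1582 = 3.221 × 1.753 ≈ 5.649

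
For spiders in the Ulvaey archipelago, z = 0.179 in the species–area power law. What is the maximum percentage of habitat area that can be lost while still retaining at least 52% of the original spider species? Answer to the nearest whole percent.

Need (A_new/A_old)^0.179 = 0.52, so A_new/A_old = 0.52^(1/0.179) = 0.52^5.587
ln(A_new/A_old) = ln 0.52 / 0.179 = -0.6539 / 0.179 = -3.6532
A_new/A_old = e^-3.6532 ≈ 0.02591
Fraction that can be lost = 1 − 0.02591 = 0.9741

97%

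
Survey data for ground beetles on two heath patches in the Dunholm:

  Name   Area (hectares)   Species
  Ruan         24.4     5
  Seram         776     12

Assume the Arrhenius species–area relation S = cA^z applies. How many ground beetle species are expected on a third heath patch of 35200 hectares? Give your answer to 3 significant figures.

z = ln(12/5) / ln(776/24.4) = 0.8755 / 3.4596 = 0.2531
c = 5 / 24.4^0.2531 = 5 / 2.244 = 2.228
S₃ = 2.228 × 35200^0.2531 = 2.228 × 14.14 ≈ 31.51

31.5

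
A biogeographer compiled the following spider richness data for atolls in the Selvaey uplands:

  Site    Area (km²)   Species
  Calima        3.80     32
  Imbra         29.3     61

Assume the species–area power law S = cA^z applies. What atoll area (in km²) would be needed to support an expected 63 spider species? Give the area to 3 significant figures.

32.5 km²

z = ln(61/32) / ln(29.3/3.8) = 0.6451 / 2.0426 = 0.3158
c = 32 / 3.8^0.3158 = 32 / 1.524 = 20.99
A = (63/20.99)^(1/0.3158) ⇒ ln A = ln(3.001)/0.3158 = 3.4797
A = e^3.4797 ≈ 32.45 km²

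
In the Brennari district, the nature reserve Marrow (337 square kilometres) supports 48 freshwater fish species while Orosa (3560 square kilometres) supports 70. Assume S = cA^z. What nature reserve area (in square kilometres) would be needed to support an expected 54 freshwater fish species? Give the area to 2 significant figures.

700 square kilometres

z = ln(70/48) / ln(3560/337) = 0.3773 / 2.3574 = 0.1600
c = 48 / 337^0.1600 = 48 / 2.538 = 18.91
A = (54/18.91)^(1/0.1600) ⇒ ln A = ln(2.856)/0.1600 = 6.5560
A = e^6.5560 ≈ 703.5 square kilometres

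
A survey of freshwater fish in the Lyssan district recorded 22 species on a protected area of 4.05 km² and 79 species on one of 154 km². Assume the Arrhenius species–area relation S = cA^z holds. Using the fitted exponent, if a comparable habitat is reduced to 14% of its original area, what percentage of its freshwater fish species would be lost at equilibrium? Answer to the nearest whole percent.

50%

z = ln(79/22) / ln(154/4.05) = 1.2784 / 3.6382 = 0.3514
S_new/S_old = (A_new/A_old)^z = 0.14^0.3514 = exp(0.3514 × -1.9661) = 0.5011
Fraction lost = 1 − 0.5011 = 0.4989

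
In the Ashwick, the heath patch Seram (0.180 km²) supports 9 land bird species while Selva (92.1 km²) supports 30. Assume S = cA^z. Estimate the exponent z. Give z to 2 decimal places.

Taking logs: ln S = ln c + z ln A, so z = (ln S₂ − ln S₁)/(ln A₂ − ln A₁).
z = ln(30/9) / ln(92.1/0.18) = ln(3.333) / ln(511.7) = 1.2040 / 6.2377 = 0.1930

0.19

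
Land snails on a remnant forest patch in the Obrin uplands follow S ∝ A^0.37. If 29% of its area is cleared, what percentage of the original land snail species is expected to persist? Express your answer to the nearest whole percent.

S_new/S_old = (A_new/A_old)^z = 0.71^0.37
= exp(0.37 × ln 0.71) = exp(0.37 × -0.3425) = exp(-0.1267) ≈ 0.881

88%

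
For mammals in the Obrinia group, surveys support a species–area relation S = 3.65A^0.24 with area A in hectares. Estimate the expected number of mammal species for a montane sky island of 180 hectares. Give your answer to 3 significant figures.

12.7

S = 3.65 × 180^0.24
ln S = ln 3.65 + 0.24 × ln 180 = 1.2947 + 0.24 × 5.1930 = 2.5410
S = e^2.5410 ≈ 12.69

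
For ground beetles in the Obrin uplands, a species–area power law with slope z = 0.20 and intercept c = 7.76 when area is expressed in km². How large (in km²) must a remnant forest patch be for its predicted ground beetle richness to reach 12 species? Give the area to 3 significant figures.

12 = 7.76 × A^0.2  ⇒  A^0.2 = 12/7.76 = 1.546
ln A = ln(1.546) / 0.2 = 0.4359 / 0.2 = 2.1796
A = e^2.1796 ≈ 8.843 km²

8.84 km²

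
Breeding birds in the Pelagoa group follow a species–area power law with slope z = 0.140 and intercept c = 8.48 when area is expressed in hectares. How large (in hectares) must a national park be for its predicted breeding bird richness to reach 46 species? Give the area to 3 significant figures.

176000 hectares

46 = 8.48 × A^0.14  ⇒  A^0.14 = 46/8.48 = 5.425
ln A = ln(5.425) / 0.14 = 1.6909 / 0.14 = 12.0781
A = e^12.0781 ≈ 175972 hectares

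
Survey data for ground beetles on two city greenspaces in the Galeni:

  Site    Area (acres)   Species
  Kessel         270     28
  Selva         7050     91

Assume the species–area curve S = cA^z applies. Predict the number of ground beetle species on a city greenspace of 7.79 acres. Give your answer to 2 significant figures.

z = ln(91/28) / ln(7050/270) = 1.1787 / 3.2624 = 0.3613
c = 28 / 270^0.3613 = 28 / 7.558 = 3.705
S₃ = 3.705 × 7.79^0.3613 = 3.705 × 2.099 ≈ 7.777

7.8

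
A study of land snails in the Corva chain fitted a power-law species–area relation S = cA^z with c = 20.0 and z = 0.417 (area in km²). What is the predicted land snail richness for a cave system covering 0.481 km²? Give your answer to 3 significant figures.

14.7

S = 20 × 0.481^0.417 = 20 × 0.737 ≈ 14.74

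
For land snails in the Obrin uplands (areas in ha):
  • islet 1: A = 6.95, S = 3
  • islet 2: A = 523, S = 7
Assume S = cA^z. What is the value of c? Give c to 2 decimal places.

2.05

z = ln(S₂/S₁) / ln(A₂/A₁) = ln(7/3) / ln(523/6.95) = 0.8473 / 4.3208 = 0.1961
c = S₁ / A₁^z = 3 / 6.95^0.1961 = 3 / 1.463 = 2.051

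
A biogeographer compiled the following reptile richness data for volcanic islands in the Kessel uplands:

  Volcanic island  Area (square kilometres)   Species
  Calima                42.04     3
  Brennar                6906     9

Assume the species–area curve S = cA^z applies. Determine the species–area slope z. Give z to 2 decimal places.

0.22

Taking logs: ln S = ln c + z ln A, so z = (ln S₂ − ln S₁)/(ln A₂ − ln A₁).
z = ln(9/3) / ln(6906/42.04) = ln(3) / ln(164.3) = 1.0986 / 5.1015 = 0.2153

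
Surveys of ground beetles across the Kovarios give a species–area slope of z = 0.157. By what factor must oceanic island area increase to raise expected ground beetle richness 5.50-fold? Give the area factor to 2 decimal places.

51962.01

(A₂/A₁)^0.157 = 5.5, so A₂/A₁ = 5.5^(1/0.157) = 5.5^6.369
ln(A₂/A₁) = ln 5.5 / 0.157 = 1.7047 / 0.157 = 10.8583
A₂/A₁ = e^10.8583 ≈ 51962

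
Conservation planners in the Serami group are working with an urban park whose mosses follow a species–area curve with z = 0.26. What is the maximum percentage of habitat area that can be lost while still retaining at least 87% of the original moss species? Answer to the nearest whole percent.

41%

Need (A_new/A_old)^0.26 = 0.87, so A_new/A_old = 0.87^(1/0.26) = 0.87^3.846
ln(A_new/A_old) = ln 0.87 / 0.26 = -0.1393 / 0.26 = -0.5356
A_new/A_old = e^-0.5356 ≈ 0.5853
Fraction that can be lost = 1 − 0.5853 = 0.4147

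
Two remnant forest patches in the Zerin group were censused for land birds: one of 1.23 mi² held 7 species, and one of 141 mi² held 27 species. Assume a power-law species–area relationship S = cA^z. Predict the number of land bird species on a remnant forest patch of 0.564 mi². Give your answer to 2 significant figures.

5.6

z = ln(27/7) / ln(141/1.23) = 1.3499 / 4.7417 = 0.2847
c = 7 / 1.23^0.2847 = 7 / 1.061 = 6.599
S₃ = 6.599 × 0.564^0.2847 = 6.599 × 0.8496 ≈ 5.607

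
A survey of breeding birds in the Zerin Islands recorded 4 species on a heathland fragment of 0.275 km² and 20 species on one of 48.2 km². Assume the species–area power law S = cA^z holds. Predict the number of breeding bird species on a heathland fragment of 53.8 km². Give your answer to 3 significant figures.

z = ln(20/4) / ln(48.2/0.275) = 1.6094 / 5.1663 = 0.3115
c = 4 / 0.275^0.3115 = 4 / 0.6689 = 5.98
S₃ = 5.98 × 53.8^0.3115 = 5.98 × 3.461 ≈ 20.7

20.7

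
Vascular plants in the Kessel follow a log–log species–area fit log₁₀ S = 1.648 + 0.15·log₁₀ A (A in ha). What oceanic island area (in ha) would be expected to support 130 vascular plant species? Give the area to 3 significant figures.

1280 ha

130 = 44.46 × A^0.15  ⇒  A^0.15 = 130/44.46 = 2.924
ln A = ln(2.924) / 0.15 = 1.0729 / 0.15 = 7.1525
A = e^7.1525 ≈ 1277 ha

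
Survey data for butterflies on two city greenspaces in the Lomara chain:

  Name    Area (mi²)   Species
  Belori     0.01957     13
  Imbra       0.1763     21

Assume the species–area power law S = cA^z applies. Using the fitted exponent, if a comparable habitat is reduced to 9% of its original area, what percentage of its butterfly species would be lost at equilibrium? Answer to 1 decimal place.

40.9%

z = ln(21/13) / ln(0.1763/0.01957) = 0.4796 / 2.1982 = 0.2182
S_new/S_old = (A_new/A_old)^z = 0.09^0.2182 = exp(0.2182 × -2.4079) = 0.5914
Fraction lost = 1 − 0.5914 = 0.4086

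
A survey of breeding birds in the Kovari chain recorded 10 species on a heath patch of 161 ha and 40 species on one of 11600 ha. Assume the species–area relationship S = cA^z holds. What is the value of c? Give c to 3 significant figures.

z = ln(S₂/S₁) / ln(A₂/A₁) = ln(40/10) / ln(11600/161) = 1.3863 / 4.2774 = 0.3241
c = S₁ / A₁^z = 10 / 161^0.3241 = 10 / 5.191 = 1.926

1.93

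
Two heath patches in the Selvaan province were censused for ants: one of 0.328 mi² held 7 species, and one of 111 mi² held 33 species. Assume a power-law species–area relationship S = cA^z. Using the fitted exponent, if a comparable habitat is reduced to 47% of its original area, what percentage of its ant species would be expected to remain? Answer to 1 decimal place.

z = ln(33/7) / ln(111/0.328) = 1.5506 / 5.8243 = 0.2662
S_new/S_old = (A_new/A_old)^z = 0.47^0.2662 = exp(0.2662 × -0.7550) = 0.8179

81.8%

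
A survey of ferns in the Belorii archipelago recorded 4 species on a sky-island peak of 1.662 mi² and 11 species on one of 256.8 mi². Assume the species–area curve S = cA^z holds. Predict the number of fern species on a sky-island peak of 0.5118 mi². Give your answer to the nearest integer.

z = ln(11/4) / ln(256.8/1.662) = 1.0116 / 5.0403 = 0.2007
c = 4 / 1.662^0.2007 = 4 / 1.107 = 3.612
S₃ = 3.612 × 0.5118^0.2007 = 3.612 × 0.8742 ≈ 3.158

3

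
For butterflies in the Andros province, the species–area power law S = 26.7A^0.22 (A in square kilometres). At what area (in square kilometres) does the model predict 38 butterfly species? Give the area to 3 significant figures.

4.97 square kilometres

38 = 26.7 × A^0.22  ⇒  A^0.22 = 38/26.7 = 1.423
ln A = ln(1.423) / 0.22 = 0.3529 / 0.22 = 1.6042
A = e^1.6042 ≈ 4.974 square kilometres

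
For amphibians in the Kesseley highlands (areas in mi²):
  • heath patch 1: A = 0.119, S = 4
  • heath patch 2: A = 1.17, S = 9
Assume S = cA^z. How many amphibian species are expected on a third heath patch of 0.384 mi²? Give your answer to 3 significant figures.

6.06

z = ln(9/4) / ln(1.17/0.119) = 0.8109 / 2.2856 = 0.3548
c = 4 / 0.119^0.3548 = 4 / 0.4699 = 8.512
S₃ = 8.512 × 0.384^0.3548 = 8.512 × 0.7121 ≈ 6.061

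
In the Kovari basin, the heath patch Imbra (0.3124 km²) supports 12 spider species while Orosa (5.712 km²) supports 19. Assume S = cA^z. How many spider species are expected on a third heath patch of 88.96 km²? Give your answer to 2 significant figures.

z = ln(19/12) / ln(5.712/0.3124) = 0.4595 / 2.9060 = 0.1581
c = 12 / 0.3124^0.1581 = 12 / 0.832 = 14.42
S₃ = 14.42 × 88.96^0.1581 = 14.42 × 2.033 ≈ 29.33

29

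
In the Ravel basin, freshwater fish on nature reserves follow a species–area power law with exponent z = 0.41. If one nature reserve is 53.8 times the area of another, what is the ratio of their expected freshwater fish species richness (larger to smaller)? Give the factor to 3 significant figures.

5.12

S₂/S₁ = (A₂/A₁)^z = 53.8^0.41
ln(S₂/S₁) = 0.41 × ln 53.8 = 0.41 × 3.9853 = 1.6340
S₂/S₁ = e^1.6340 ≈ 5.124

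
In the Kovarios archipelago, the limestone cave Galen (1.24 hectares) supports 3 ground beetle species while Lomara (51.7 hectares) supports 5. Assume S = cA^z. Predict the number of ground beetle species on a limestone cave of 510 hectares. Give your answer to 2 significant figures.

6.8

z = ln(5/3) / ln(51.7/1.24) = 0.5108 / 3.7303 = 0.1369
c = 3 / 1.24^0.1369 = 3 / 1.03 = 2.913
S₃ = 2.913 × 510^0.1369 = 2.913 × 2.348 ≈ 6.841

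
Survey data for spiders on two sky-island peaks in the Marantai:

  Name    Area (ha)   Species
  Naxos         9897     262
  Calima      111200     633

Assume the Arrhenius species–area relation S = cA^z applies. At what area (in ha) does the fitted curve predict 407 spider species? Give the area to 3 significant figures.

z = ln(633/262) / ln(111200/9897) = 0.8821 / 2.4191 = 0.3647
c = 262 / 9897^0.3647 = 262 / 28.64 = 9.148
A = (407/9.148)^(1/0.3647) ⇒ ln A = ln(44.49)/0.3647 = 10.4079
A = e^10.4079 ≈ 33120 ha

33100 ha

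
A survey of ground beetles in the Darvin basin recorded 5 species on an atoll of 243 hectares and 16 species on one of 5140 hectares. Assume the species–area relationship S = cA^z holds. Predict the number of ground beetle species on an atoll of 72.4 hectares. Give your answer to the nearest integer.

z = ln(16/5) / ln(5140/243) = 1.1632 / 3.0517 = 0.3811
c = 5 / 243^0.3811 = 5 / 8.114 = 0.6162
S₃ = 0.6162 × 72.4^0.3811 = 0.6162 × 5.115 ≈ 3.152

3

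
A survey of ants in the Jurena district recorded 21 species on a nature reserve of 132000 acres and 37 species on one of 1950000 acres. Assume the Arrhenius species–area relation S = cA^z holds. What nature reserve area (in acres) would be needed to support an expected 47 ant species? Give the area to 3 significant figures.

6080000 acres

z = ln(37/21) / ln(1950000/132000) = 0.5664 / 2.6928 = 0.2103
c = 21 / 132000^0.2103 = 21 / 11.94 = 1.759
A = (47/1.759)^(1/0.2103) ⇒ ln A = ln(26.73)/0.2103 = 15.6207
A = e^15.6207 ≈ 6081102 acres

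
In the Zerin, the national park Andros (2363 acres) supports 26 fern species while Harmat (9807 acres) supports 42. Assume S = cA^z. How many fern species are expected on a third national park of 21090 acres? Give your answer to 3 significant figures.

z = ln(42/26) / ln(9807/2363) = 0.4796 / 1.4232 = 0.3370
c = 26 / 2363^0.3370 = 26 / 13.7 = 1.898
S₃ = 1.898 × 21090^0.3370 = 1.898 × 28.65 ≈ 54.36

54.4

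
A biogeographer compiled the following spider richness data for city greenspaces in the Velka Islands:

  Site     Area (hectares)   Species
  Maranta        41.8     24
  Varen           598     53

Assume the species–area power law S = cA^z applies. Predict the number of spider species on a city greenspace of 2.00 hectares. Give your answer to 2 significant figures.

z = ln(53/24) / ln(598/41.8) = 0.7922 / 2.6607 = 0.2978
c = 24 / 41.8^0.2978 = 24 / 3.039 = 7.898
S₃ = 7.898 × 2^0.2978 = 7.898 × 1.229 ≈ 9.708

9.7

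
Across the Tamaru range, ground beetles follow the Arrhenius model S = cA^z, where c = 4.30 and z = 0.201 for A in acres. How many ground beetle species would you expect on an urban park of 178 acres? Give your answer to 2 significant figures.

12

S = 4.3 × 178^0.201
ln S = ln 4.3 + 0.201 × ln 178 = 1.4586 + 0.201 × 5.1818 = 2.5002
S = e^2.5002 ≈ 12.18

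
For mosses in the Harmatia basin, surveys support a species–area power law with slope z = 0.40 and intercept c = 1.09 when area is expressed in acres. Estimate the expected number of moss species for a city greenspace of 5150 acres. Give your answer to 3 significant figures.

33.3

S = 1.09 × 5150^0.4
ln S = ln 1.09 + 0.4 × ln 5150 = 0.0862 + 0.4 × 8.5468 = 3.5049
S = e^3.5049 ≈ 33.28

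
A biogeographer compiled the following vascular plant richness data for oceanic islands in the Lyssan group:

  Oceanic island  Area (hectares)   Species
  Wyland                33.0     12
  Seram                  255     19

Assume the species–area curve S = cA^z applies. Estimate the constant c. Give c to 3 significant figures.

z = ln(S₂/S₁) / ln(A₂/A₁) = ln(19/12) / ln(255/33) = 0.4595 / 2.0448 = 0.2247
c = S₁ / A₁^z = 12 / 33^0.2247 = 12 / 2.194 = 5.469

5.47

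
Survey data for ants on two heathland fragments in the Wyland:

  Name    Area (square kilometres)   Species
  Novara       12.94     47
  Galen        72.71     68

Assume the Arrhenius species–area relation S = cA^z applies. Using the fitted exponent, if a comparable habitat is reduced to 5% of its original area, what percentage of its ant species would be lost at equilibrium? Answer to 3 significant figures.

47.3%

z = ln(68/47) / ln(72.71/12.94) = 0.3694 / 1.7262 = 0.2140
S_new/S_old = (A_new/A_old)^z = 0.05^0.2140 = exp(0.2140 × -2.9957) = 0.5268
Fraction lost = 1 − 0.5268 = 0.4732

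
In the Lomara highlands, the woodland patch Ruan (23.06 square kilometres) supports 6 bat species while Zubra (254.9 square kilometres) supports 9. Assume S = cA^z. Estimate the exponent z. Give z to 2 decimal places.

0.17

Taking logs: ln S = ln c + z ln A, so z = (ln S₂ − ln S₁)/(ln A₂ − ln A₁).
z = ln(9/6) / ln(254.9/23.06) = ln(1.5) / ln(11.05) = 0.4055 / 2.4028 = 0.1687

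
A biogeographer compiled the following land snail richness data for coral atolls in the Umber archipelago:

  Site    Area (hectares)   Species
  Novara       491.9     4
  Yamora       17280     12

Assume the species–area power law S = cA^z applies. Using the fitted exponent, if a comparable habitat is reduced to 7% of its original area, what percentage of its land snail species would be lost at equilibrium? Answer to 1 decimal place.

z = ln(12/4) / ln(17280/491.9) = 1.0986 / 3.5590 = 0.3087
S_new/S_old = (A_new/A_old)^z = 0.07^0.3087 = exp(0.3087 × -2.6593) = 0.44
Fraction lost = 1 − 0.44 = 0.56

56.0%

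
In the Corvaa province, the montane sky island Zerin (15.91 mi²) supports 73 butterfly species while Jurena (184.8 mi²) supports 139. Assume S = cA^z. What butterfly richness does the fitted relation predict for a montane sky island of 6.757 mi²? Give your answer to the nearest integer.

58

z = ln(139/73) / ln(184.8/15.91) = 0.6440 / 2.4523 = 0.2626
c = 73 / 15.91^0.2626 = 73 / 2.068 = 35.3
S₃ = 35.3 × 6.757^0.2626 = 35.3 × 1.652 ≈ 58.3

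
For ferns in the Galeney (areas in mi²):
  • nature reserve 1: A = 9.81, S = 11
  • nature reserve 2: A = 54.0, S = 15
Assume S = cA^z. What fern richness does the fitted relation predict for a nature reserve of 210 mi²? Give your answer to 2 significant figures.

z = ln(15/11) / ln(54/9.81) = 0.3102 / 1.7056 = 0.1818
c = 11 / 9.81^0.1818 = 11 / 1.515 = 7.262
S₃ = 7.262 × 210^0.1818 = 7.262 × 2.644 ≈ 19.2

19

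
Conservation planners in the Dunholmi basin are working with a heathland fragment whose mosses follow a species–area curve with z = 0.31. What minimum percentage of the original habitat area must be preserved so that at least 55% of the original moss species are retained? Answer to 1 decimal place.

Need (A_new/A_old)^0.31 = 0.55, so A_new/A_old = 0.55^(1/0.31) = 0.55^3.226
ln(A_new/A_old) = ln 0.55 / 0.31 = -0.5978 / 0.31 = -1.9285
A_new/A_old = e^-1.9285 ≈ 0.1454

14.5%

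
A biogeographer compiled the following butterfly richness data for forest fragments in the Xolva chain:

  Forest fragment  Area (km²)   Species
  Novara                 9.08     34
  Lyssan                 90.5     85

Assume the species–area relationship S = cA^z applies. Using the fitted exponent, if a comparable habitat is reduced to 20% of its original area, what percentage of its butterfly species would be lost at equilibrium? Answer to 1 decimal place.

z = ln(85/34) / ln(90.5/9.08) = 0.9163 / 2.2993 = 0.3985
S_new/S_old = (A_new/A_old)^z = 0.2^0.3985 = exp(0.3985 × -1.6094) = 0.5266
Fraction lost = 1 − 0.5266 = 0.4734

47.3%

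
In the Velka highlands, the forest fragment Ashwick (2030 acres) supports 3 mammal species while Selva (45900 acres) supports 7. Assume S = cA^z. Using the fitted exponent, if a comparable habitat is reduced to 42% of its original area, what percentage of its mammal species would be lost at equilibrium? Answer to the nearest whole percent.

21%

z = ln(7/3) / ln(45900/2030) = 0.8473 / 3.1184 = 0.2717
S_new/S_old = (A_new/A_old)^z = 0.42^0.2717 = exp(0.2717 × -0.8675) = 0.79
Fraction lost = 1 − 0.79 = 0.21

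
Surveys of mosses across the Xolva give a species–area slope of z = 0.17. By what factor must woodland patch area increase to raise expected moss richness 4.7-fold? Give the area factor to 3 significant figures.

8980

(A₂/A₁)^0.17 = 4.7, so A₂/A₁ = 4.7^(1/0.17) = 4.7^5.882
ln(A₂/A₁) = ln 4.7 / 0.17 = 1.5476 / 0.17 = 9.1033
A₂/A₁ = e^9.1033 ≈ 8985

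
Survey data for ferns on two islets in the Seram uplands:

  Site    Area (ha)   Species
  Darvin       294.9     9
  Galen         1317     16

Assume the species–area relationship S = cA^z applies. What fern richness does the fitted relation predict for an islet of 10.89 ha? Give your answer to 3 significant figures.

2.53

z = ln(16/9) / ln(1317/294.9) = 0.5754 / 1.4965 = 0.3845
c = 9 / 294.9^0.3845 = 9 / 8.903 = 1.011
S₃ = 1.011 × 10.89^0.3845 = 1.011 × 2.504 ≈ 2.532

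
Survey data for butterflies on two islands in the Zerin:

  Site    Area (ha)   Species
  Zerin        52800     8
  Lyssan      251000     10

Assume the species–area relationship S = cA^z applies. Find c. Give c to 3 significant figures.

1.69

z = ln(S₂/S₁) / ln(A₂/A₁) = ln(10/8) / ln(251000/52800) = 0.2231 / 1.5589 = 0.1431
c = S₁ / A₁^z = 8 / 52800^0.1431 = 8 / 4.742 = 1.687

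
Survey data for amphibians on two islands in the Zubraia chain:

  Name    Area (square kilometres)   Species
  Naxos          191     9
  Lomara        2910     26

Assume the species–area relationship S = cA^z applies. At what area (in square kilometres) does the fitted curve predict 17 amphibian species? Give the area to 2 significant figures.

980 square kilometres

z = ln(26/9) / ln(2910/191) = 1.0609 / 2.7236 = 0.3895
c = 9 / 191^0.3895 = 9 / 7.735 = 1.164
A = (17/1.164)^(1/0.3895) ⇒ ln A = ln(14.61)/0.3895 = 6.8851
A = e^6.8851 ≈ 977.6 square kilometres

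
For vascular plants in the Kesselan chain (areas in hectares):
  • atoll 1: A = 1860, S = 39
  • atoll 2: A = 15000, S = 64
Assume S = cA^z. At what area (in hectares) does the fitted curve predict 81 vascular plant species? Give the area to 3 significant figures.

z = ln(64/39) / ln(15000/1860) = 0.4953 / 2.0875 = 0.2373
c = 39 / 1860^0.2373 = 39 / 5.968 = 6.535
A = (81/6.535)^(1/0.2373) ⇒ ln A = ln(12.39)/0.2373 = 10.6086
A = e^10.6086 ≈ 40480 hectares

40500 hectares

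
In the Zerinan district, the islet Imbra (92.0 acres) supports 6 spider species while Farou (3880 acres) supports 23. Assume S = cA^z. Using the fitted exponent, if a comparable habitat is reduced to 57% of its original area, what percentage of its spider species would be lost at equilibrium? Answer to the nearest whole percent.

18%

z = ln(23/6) / ln(3880/92) = 1.3437 / 3.7418 = 0.3591
S_new/S_old = (A_new/A_old)^z = 0.57^0.3591 = exp(0.3591 × -0.5621) = 0.8172
Fraction lost = 1 − 0.8172 = 0.1828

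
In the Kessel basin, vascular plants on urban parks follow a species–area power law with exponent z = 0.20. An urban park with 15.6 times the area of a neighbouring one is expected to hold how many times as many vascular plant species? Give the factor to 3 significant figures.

1.73

S₂/S₁ = (A₂/A₁)^z = 15.6^0.2
ln(S₂/S₁) = 0.2 × ln 15.6 = 0.2 × 2.7473 = 0.5495
S₂/S₁ = e^0.5495 ≈ 1.732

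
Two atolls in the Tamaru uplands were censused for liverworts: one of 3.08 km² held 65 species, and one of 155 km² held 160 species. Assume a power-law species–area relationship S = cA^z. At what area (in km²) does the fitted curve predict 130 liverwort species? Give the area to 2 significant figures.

z = ln(160/65) / ln(155/3.08) = 0.9008 / 3.9185 = 0.2299
c = 65 / 3.08^0.2299 = 65 / 1.295 = 50.19
A = (130/50.19)^(1/0.2299) ⇒ ln A = ln(2.59)/0.2299 = 4.1402
A = e^4.1402 ≈ 62.81 km²

63 km²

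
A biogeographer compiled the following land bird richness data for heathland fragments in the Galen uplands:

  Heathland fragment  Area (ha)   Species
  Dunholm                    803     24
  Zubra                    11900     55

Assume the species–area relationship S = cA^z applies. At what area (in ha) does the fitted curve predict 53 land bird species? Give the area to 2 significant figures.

11000 ha

z = ln(55/24) / ln(11900/803) = 0.8293 / 2.6959 = 0.3076
c = 24 / 803^0.3076 = 24 / 7.825 = 3.067
A = (53/3.067)^(1/0.3076) ⇒ ln A = ln(17.28)/0.3076 = 9.2639
A = e^9.2639 ≈ 10550 ha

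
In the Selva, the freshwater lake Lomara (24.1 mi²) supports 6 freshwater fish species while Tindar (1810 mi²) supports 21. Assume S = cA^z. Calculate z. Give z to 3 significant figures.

Taking logs: ln S = ln c + z ln A, so z = (ln S₂ − ln S₁)/(ln A₂ − ln A₁).
z = ln(21/6) / ln(1810/24.1) = ln(3.5) / ln(75.1) = 1.2528 / 4.3189 = 0.2901

0.290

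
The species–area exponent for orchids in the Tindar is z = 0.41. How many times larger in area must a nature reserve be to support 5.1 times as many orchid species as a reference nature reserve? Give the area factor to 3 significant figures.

(A₂/A₁)^0.41 = 5.1, so A₂/A₁ = 5.1^(1/0.41) = 5.1^2.439
ln(A₂/A₁) = ln 5.1 / 0.41 = 1.6292 / 0.41 = 3.9738
A₂/A₁ = e^3.9738 ≈ 53.18

53.2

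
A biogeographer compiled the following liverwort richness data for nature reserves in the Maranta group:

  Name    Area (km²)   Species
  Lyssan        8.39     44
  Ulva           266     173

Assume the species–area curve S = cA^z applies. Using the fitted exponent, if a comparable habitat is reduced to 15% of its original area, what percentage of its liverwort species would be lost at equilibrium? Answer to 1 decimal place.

z = ln(173/44) / ln(266/8.39) = 1.3691 / 3.4565 = 0.3961
S_new/S_old = (A_new/A_old)^z = 0.15^0.3961 = exp(0.3961 × -1.8971) = 0.4717
Fraction lost = 1 − 0.4717 = 0.5283

52.8%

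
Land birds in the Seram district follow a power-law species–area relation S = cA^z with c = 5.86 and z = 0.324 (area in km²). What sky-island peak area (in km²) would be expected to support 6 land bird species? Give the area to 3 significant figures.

6 = 5.86 × A^0.324  ⇒  A^0.324 = 6/5.86 = 1.024
ln A = ln(1.024) / 0.324 = 0.0236 / 0.324 = 0.0729
A = e^0.0729 ≈ 1.076 km²

1.08 km²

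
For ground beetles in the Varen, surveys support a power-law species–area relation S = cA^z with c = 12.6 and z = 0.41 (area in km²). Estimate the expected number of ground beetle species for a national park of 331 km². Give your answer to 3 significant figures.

136

S = 12.6 × 331^0.41
ln S = ln 12.6 + 0.41 × ln 331 = 2.5337 + 0.41 × 5.8021 = 4.9126
S = e^4.9126 ≈ 136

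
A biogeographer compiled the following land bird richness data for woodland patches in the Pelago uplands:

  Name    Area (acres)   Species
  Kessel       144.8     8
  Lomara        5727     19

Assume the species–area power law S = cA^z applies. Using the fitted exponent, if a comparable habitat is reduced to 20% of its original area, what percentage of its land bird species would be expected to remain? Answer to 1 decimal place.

z = ln(19/8) / ln(5727/144.8) = 0.8650 / 3.6776 = 0.2352
S_new/S_old = (A_new/A_old)^z = 0.2^0.2352 = exp(0.2352 × -1.6094) = 0.6849

68.5%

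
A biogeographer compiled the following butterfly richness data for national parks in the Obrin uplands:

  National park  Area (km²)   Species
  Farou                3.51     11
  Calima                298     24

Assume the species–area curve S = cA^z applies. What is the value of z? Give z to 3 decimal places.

0.176

Taking logs: ln S = ln c + z ln A, so z = (ln S₂ − ln S₁)/(ln A₂ − ln A₁).
z = ln(24/11) / ln(298/3.51) = ln(2.182) / ln(84.9) = 0.7802 / 4.4415 = 0.1757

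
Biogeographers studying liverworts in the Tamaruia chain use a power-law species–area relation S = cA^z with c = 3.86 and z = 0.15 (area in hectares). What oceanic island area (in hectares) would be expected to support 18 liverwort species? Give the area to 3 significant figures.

18 = 3.86 × A^0.15  ⇒  A^0.15 = 18/3.86 = 4.663
ln A = ln(4.663) / 0.15 = 1.5397 / 0.15 = 10.2647
A = e^10.2647 ≈ 28701 hectares

28700 hectares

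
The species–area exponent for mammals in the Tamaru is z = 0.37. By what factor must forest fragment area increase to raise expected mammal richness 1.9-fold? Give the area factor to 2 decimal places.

(A₂/A₁)^0.37 = 1.9, so A₂/A₁ = 1.9^(1/0.37) = 1.9^2.703
ln(A₂/A₁) = ln 1.9 / 0.37 = 0.6419 / 0.37 = 1.7347
A₂/A₁ = e^1.7347 ≈ 5.667

5.67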